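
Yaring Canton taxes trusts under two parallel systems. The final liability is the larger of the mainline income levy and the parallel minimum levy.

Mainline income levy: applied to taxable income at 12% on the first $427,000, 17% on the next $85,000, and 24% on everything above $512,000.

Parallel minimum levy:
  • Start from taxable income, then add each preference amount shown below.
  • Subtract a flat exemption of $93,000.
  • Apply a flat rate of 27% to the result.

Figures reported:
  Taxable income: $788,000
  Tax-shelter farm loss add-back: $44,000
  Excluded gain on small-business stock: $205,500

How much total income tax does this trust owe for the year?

$255,015

Parallel minimum levy:
  Adjusted income: $788,000 + $44,000 + $205,500 = $1,037,500
  Less exemption $93,000 → base $944,500
  $944,500 × 27% = $255,015

Mainline income levy:
  $427,000 × 12% = $51,240
  $85,000 × 17% = $14,450
  $276,000 × 24% = $66,240
  → $131,930

$255,015 > $131,930, so the parallel minimum levy is the binding amount.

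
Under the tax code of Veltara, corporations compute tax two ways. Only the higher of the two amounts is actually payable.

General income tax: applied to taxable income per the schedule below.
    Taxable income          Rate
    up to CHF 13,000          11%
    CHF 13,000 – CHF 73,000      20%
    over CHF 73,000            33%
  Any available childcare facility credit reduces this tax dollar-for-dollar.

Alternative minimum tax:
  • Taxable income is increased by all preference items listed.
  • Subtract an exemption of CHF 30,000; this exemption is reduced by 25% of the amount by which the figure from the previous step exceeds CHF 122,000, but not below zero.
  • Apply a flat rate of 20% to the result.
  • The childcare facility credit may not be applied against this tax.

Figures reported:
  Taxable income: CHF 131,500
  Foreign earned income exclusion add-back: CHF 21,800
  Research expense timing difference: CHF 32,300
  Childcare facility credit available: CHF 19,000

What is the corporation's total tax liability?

CHF 34,300

General income tax:
  CHF 13,000 × 11% = CHF 1,430
  CHF 60,000 × 20% = CHF 12,000
  CHF 58,500 × 33% = CHF 19,305
  → CHF 32,735
  Less childcare facility credit CHF 19,000 → CHF 13,735

Alternative minimum tax:
  Adjusted income: CHF 131,500 + CHF 21,800 + CHF 32,300 = CHF 185,600
  Exemption: CHF 30,000 − 25% × (CHF 185,600 − CHF 122,000) = CHF 30,000 − CHF 15,900 = CHF 14,100
  Base: CHF 185,600 − CHF 14,100 = CHF 171,500
  CHF 171,500 × 20% = CHF 34,300

CHF 34,300 > CHF 13,735, so the alternative minimum tax is the binding amount.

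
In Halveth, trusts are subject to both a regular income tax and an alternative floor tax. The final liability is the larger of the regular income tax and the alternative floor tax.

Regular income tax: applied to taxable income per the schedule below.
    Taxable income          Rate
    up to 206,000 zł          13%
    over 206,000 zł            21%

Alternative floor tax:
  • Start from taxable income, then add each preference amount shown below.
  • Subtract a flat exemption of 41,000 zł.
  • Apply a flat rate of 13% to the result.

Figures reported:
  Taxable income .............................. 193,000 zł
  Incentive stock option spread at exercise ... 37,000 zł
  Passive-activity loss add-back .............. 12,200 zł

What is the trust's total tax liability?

26,156 zł

Regular income tax:
  193,000 zł × 13% = 25,090 zł

Alternative floor tax:
  Adjusted income: 193,000 zł + 37,000 zł + 12,200 zł = 242,200 zł
  Less exemption 41,000 zł → base 201,200 zł
  201,200 zł × 13% = 26,156 zł

26,156 zł > 25,090 zł, so the alternative floor tax is the binding amount.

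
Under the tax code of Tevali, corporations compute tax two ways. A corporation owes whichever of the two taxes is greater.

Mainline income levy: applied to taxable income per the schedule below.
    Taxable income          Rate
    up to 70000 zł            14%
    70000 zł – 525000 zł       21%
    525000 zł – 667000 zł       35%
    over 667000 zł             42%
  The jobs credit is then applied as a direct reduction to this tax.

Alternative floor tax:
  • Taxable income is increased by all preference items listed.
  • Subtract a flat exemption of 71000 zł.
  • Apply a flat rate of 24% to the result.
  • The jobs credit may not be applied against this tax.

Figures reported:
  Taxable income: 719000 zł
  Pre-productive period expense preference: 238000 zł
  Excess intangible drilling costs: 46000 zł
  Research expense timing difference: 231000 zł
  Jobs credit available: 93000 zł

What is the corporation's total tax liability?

Alternative floor tax:
  Adjusted income: 719000 zł + 238000 zł + 46000 zł + 231000 zł = 1234000 zł
  Less exemption 71000 zł → base 1163000 zł
  1163000 zł × 24% = 279120 zł

Mainline income levy:
  70000 zł × 14% = 9800 zł
  455000 zł × 21% = 95550 zł
  142000 zł × 35% = 49700 zł
  52000 zł × 42% = 21840 zł
  → 176890 zł
  Less jobs credit 93000 zł → 83890 zł

279120 zł > 83890 zł, so the alternative floor tax is the binding amount.

279120 zł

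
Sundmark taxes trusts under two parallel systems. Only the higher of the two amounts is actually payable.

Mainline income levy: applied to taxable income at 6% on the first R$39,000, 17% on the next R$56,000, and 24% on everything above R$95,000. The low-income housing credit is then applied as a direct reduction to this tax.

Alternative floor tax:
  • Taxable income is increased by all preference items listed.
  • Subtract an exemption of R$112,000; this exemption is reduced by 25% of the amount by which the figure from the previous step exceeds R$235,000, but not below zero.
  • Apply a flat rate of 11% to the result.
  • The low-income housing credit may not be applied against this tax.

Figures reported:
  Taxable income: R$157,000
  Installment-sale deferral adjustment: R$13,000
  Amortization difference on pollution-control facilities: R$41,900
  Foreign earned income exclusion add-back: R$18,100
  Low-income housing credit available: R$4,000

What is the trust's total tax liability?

Alternative floor tax:
  Adjusted income: R$157,000 + R$13,000 + R$41,900 + R$18,100 = R$230,000
  Exemption: R$230,000 ≤ R$235,000, so full R$112,000 applies
  Base: R$230,000 − R$112,000 = R$118,000
  R$118,000 × 11% = R$12,980

Mainline income levy:
  R$39,000 × 6% = R$2,340
  R$56,000 × 17% = R$9,520
  R$62,000 × 24% = R$14,880
  → R$26,740
  Less low-income housing credit R$4,000 → R$22,740

R$22,740 > R$12,980, so the mainline income levy governs.

R$22,740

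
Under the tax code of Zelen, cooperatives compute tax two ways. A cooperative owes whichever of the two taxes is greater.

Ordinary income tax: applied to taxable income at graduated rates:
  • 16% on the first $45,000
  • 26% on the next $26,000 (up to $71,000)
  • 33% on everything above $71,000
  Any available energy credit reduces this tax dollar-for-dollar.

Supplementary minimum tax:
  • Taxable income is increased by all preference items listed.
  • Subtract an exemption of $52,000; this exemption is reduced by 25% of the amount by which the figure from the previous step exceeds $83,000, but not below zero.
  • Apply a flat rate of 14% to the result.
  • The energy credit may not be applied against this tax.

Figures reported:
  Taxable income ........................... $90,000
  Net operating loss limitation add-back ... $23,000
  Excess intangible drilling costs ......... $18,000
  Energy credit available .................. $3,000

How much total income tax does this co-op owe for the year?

$17,230

Supplementary minimum tax:
  Adjusted income: $90,000 + $23,000 + $18,000 = $131,000
  Exemption: $52,000 − 25% × ($131,000 − $83,000) = $52,000 − $12,000 = $40,000
  Base: $131,000 − $40,000 = $91,000
  $91,000 × 14% = $12,740

Ordinary income tax:
  $45,000 × 16% = $7,200
  $26,000 × 26% = $6,760
  $19,000 × 33% = $6,270
  → $20,230
  Less energy credit $3,000 → $17,230

$17,230 > $12,740, so the ordinary income tax governs.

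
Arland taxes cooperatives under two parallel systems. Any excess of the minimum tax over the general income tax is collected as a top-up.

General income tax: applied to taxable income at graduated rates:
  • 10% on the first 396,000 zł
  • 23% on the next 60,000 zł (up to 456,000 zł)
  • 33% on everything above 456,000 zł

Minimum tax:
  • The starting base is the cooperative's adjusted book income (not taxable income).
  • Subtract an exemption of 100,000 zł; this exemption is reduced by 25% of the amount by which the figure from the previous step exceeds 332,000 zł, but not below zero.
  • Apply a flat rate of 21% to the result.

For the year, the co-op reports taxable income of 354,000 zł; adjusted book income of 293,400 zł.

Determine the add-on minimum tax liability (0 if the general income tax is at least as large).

5,214 zł

General income tax:
  354,000 zł × 10% = 35,400 zł

Minimum tax:
  Base (adjusted book income): 293,400 zł
  Exemption: 293,400 zł ≤ 332,000 zł, so full 100,000 zł applies
  Base: 293,400 zł − 100,000 zł = 193,400 zł
  193,400 zł × 21% = 40,614 zł

Excess of minimum tax over general income tax: 40,614 zł − 35,400 zł = 5,214 zł.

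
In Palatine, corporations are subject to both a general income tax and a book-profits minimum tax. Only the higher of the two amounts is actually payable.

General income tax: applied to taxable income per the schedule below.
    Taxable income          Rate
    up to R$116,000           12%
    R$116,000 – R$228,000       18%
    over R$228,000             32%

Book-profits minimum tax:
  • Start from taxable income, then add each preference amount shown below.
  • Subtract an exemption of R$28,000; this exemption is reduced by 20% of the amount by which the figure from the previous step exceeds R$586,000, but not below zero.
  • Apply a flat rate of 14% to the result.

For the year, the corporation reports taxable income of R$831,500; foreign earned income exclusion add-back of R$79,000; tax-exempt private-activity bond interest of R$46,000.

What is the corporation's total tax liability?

R$227,200

General income tax:
  R$116,000 × 12% = R$13,920
  R$112,000 × 18% = R$20,160
  R$603,500 × 32% = R$193,120
  → R$227,200

Book-profits minimum tax:
  Adjusted income: R$831,500 + R$79,000 + R$46,000 = R$956,500
  Exemption: 20% × (R$956,500 − R$586,000) = R$74,100 ≥ R$28,000, so the exemption is fully phased out
  Base: R$956,500 − R$0 = R$956,500
  R$956,500 × 14% = R$133,910

R$227,200 > R$133,910, so the general income tax governs.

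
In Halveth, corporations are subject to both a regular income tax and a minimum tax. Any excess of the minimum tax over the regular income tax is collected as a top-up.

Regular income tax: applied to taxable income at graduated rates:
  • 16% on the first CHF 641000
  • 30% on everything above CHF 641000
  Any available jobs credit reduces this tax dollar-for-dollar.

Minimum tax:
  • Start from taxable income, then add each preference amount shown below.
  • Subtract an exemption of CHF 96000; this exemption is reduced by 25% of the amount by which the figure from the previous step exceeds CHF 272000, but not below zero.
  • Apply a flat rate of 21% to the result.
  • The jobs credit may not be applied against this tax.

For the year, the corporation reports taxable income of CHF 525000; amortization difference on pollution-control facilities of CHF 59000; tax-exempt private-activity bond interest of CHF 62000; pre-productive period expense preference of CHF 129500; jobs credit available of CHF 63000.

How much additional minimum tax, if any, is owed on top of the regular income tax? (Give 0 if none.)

CHF 141855

Minimum tax:
  Adjusted income: CHF 525000 + CHF 59000 + CHF 62000 + CHF 129500 = CHF 775500
  Exemption: 25% × (CHF 775500 − CHF 272000) = CHF 125875 ≥ CHF 96000, so the exemption is fully phased out
  Base: CHF 775500 − CHF 0 = CHF 775500
  CHF 775500 × 21% = CHF 162855

Regular income tax:
  CHF 525000 × 16% = CHF 84000
  Less jobs credit CHF 63000 → CHF 21000

Excess of minimum tax over regular income tax: CHF 162855 − CHF 21000 = CHF 141855.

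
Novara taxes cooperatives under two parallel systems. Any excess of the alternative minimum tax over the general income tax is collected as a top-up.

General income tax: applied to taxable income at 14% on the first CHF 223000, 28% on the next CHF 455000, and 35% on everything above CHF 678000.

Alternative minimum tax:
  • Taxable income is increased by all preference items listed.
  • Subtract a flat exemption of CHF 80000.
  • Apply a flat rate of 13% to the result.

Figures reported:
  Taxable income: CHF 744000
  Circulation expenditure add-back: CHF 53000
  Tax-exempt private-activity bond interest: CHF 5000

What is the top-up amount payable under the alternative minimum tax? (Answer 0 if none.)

CHF 0

General income tax:
  CHF 223000 × 14% = CHF 31220
  CHF 455000 × 28% = CHF 127400
  CHF 66000 × 35% = CHF 23100
  → CHF 181720

Alternative minimum tax:
  Adjusted income: CHF 744000 + CHF 53000 + CHF 5000 = CHF 802000
  Less exemption CHF 80000 → base CHF 722000
  CHF 722000 × 13% = CHF 93860

CHF 93860 ≤ CHF 181720, so no add-on is due.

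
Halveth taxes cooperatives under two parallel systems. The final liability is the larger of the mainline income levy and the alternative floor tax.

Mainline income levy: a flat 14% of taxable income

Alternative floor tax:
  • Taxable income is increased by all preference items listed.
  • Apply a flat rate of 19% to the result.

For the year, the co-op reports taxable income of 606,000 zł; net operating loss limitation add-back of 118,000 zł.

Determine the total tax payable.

137,560 zł

Alternative floor tax:
  Adjusted income: 606,000 zł + 118,000 zł = 724,000 zł
  724,000 zł × 19% = 137,560 zł

Mainline income levy:
  606,000 zł × 14% = 84,840 zł

137,560 zł > 84,840 zł, so the alternative floor tax is the binding amount.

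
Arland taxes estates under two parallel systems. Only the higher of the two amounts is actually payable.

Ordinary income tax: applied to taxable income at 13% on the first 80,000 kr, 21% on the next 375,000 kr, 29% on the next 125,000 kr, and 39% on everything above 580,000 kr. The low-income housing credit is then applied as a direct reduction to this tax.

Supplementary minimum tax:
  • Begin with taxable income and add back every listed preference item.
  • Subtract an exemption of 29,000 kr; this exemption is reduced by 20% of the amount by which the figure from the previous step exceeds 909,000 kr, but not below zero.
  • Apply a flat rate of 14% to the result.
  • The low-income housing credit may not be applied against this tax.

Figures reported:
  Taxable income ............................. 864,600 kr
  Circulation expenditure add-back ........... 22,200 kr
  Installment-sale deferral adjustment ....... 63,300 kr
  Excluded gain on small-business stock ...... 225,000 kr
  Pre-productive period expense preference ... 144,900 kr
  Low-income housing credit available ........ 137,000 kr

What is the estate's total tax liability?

Supplementary minimum tax:
  Adjusted income: 864,600 kr + 22,200 kr + 63,300 kr + 225,000 kr + 144,900 kr = 1,320,000 kr
  Exemption: 20% × (1,320,000 kr − 909,000 kr) = 82,200 kr ≥ 29,000 kr, so the exemption is fully phased out
  Base: 1,320,000 kr − 0 kr = 1,320,000 kr
  1,320,000 kr × 14% = 184,800 kr

Ordinary income tax:
  80,000 kr × 13% = 10,400 kr
  375,000 kr × 21% = 78,750 kr
  125,000 kr × 29% = 36,250 kr
  284,600 kr × 39% = 110,994 kr
  → 236,394 kr
  Less low-income housing credit 137,000 kr → 99,394 kr

184,800 kr > 99,394 kr, so the supplementary minimum tax is the binding amount.

184,800 kr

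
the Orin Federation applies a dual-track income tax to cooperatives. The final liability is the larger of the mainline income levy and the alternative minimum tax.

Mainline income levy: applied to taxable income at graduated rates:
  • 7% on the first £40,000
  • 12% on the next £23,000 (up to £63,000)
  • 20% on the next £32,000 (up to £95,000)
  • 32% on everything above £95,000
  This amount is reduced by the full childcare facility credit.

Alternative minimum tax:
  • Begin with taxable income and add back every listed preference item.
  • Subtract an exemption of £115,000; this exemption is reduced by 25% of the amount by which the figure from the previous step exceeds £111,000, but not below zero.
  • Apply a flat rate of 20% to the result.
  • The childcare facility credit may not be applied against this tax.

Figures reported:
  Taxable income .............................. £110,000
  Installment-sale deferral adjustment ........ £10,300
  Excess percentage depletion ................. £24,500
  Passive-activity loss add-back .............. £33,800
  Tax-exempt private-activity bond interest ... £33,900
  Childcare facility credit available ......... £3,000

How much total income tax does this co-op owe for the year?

£24,575

Alternative minimum tax:
  Adjusted income: £110,000 + £10,300 + £24,500 + £33,800 + £33,900 = £212,500
  Exemption: £115,000 − 25% × (£212,500 − £111,000) = £115,000 − £25,375 = £89,625
  Base: £212,500 − £89,625 = £122,875
  £122,875 × 20% = £24,575

Mainline income levy:
  £40,000 × 7% = £2,800
  £23,000 × 12% = £2,760
  £32,000 × 20% = £6,400
  £15,000 × 32% = £4,800
  → £16,760
  Less childcare facility credit £3,000 → £13,760

£24,575 > £13,760, so the alternative minimum tax is the binding amount.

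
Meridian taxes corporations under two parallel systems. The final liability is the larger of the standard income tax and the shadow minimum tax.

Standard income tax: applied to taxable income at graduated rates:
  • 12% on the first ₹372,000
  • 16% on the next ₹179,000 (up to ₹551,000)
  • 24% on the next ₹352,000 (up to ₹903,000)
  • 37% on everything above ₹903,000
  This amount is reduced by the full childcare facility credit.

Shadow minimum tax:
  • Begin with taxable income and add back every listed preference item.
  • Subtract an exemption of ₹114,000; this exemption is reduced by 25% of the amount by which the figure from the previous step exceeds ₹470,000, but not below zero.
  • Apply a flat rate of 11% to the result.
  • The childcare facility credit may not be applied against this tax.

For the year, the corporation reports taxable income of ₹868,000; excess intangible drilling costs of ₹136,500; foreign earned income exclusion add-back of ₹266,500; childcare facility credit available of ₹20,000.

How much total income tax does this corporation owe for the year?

₹139,810

Shadow minimum tax:
  Adjusted income: ₹868,000 + ₹136,500 + ₹266,500 = ₹1,271,000
  Exemption: 25% × (₹1,271,000 − ₹470,000) = ₹200,250 ≥ ₹114,000, so the exemption is fully phased out
  Base: ₹1,271,000 − ₹0 = ₹1,271,000
  ₹1,271,000 × 11% = ₹139,810

Standard income tax:
  ₹372,000 × 12% = ₹44,640
  ₹179,000 × 16% = ₹28,640
  ₹317,000 × 24% = ₹76,080
  → ₹149,360
  Less childcare facility credit ₹20,000 → ₹129,360

₹139,810 > ₹129,360, so the shadow minimum tax is the binding amount.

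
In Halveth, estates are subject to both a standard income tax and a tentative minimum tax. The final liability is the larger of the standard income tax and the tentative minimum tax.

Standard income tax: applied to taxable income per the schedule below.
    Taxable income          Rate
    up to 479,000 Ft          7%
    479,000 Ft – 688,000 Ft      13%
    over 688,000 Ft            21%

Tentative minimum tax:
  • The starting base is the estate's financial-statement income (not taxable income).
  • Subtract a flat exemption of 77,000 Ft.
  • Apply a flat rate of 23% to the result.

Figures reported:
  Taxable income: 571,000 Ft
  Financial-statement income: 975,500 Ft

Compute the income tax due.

206,655 Ft

Tentative minimum tax:
  Base (financial-statement income): 975,500 Ft
  Less exemption 77,000 Ft → base 898,500 Ft
  898,500 Ft × 23% = 206,655 Ft

Standard income tax:
  479,000 Ft × 7% = 33,530 Ft
  92,000 Ft × 13% = 11,960 Ft
  → 45,490 Ft

206,655 Ft > 45,490 Ft, so the tentative minimum tax is the binding amount.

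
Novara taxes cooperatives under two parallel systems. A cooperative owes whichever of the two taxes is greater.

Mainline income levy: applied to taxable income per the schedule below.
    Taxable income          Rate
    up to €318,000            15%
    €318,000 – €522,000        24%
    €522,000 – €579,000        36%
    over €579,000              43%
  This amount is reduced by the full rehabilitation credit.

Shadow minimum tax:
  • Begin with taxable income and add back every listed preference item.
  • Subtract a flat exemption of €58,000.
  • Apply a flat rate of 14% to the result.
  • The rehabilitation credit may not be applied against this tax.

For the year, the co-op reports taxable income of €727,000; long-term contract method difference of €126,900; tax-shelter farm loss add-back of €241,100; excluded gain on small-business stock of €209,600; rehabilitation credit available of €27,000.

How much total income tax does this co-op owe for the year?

€174,524

Shadow minimum tax:
  Adjusted income: €727,000 + €126,900 + €241,100 + €209,600 = €1,304,600
  Less exemption €58,000 → base €1,246,600
  €1,246,600 × 14% = €174,524

Mainline income levy:
  €318,000 × 15% = €47,700
  €204,000 × 24% = €48,960
  €57,000 × 36% = €20,520
  €148,000 × 43% = €63,640
  → €180,820
  Less rehabilitation credit €27,000 → €153,820

€174,524 > €153,820, so the shadow minimum tax is the binding amount.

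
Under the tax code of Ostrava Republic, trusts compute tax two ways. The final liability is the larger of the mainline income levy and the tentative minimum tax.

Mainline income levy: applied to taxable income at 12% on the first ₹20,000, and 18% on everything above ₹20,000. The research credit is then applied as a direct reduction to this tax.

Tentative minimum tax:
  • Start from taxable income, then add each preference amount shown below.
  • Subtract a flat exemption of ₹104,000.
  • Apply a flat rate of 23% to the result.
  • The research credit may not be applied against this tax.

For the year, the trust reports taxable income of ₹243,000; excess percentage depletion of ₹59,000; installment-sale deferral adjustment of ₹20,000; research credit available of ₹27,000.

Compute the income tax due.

₹50,140

Tentative minimum tax:
  Adjusted income: ₹243,000 + ₹59,000 + ₹20,000 = ₹322,000
  Less exemption ₹104,000 → base ₹218,000
  ₹218,000 × 23% = ₹50,140

Mainline income levy:
  ₹20,000 × 12% = ₹2,400
  ₹223,000 × 18% = ₹40,140
  → ₹42,540
  Less research credit ₹27,000 → ₹15,540

₹50,140 > ₹15,540, so the tentative minimum tax is the binding amount.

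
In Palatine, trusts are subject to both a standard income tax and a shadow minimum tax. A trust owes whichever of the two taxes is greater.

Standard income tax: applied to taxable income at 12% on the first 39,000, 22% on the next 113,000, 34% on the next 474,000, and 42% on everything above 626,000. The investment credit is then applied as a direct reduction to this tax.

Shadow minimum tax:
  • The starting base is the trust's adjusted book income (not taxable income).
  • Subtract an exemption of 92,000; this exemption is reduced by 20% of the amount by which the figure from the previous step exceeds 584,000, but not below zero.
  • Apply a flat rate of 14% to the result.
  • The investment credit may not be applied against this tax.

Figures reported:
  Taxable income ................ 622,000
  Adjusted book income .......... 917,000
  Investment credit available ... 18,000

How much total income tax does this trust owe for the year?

Shadow minimum tax:
  Base (adjusted book income): 917,000
  Exemption: 92,000 − 20% × (917,000 − 584,000) = 92,000 − 66,600 = 25,400
  Base: 917,000 − 25,400 = 891,600
  891,600 × 14% = 124,824

Standard income tax:
  39,000 × 12% = 4,680
  113,000 × 22% = 24,860
  470,000 × 34% = 159,800
  → 189,340
  Less investment credit 18,000 → 171,340

171,340 > 124,824, so the standard income tax governs.

171,340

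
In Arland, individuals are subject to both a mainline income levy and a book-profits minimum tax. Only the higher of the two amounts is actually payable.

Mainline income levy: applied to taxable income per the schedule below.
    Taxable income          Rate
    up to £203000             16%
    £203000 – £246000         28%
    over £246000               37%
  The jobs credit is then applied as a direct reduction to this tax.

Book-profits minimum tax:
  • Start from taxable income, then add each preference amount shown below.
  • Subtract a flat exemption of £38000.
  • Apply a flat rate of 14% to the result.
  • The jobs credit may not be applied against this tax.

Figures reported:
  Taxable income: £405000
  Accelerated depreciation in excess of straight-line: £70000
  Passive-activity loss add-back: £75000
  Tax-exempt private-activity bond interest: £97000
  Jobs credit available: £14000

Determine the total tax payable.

Book-profits minimum tax:
  Adjusted income: £405000 + £70000 + £75000 + £97000 = £647000
  Less exemption £38000 → base £609000
  £609000 × 14% = £85260

Mainline income levy:
  £203000 × 16% = £32480
  £43000 × 28% = £12040
  £159000 × 37% = £58830
  → £103350
  Less jobs credit £14000 → £89350

£89350 > £85260, so the mainline income levy governs.

£89350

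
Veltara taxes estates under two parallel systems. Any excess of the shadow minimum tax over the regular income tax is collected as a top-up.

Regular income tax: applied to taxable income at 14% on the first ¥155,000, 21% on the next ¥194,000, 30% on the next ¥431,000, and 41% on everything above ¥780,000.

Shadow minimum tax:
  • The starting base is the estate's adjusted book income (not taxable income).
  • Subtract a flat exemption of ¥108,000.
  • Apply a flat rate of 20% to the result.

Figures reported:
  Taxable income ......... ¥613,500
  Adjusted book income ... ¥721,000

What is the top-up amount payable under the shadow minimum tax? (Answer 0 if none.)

¥0

Regular income tax:
  ¥155,000 × 14% = ¥21,700
  ¥194,000 × 21% = ¥40,740
  ¥264,500 × 30% = ¥79,350
  → ¥141,790

Shadow minimum tax:
  Base (adjusted book income): ¥721,000
  Less exemption ¥108,000 → base ¥613,000
  ¥613,000 × 20% = ¥122,600

¥122,600 ≤ ¥141,790, so no add-on is due.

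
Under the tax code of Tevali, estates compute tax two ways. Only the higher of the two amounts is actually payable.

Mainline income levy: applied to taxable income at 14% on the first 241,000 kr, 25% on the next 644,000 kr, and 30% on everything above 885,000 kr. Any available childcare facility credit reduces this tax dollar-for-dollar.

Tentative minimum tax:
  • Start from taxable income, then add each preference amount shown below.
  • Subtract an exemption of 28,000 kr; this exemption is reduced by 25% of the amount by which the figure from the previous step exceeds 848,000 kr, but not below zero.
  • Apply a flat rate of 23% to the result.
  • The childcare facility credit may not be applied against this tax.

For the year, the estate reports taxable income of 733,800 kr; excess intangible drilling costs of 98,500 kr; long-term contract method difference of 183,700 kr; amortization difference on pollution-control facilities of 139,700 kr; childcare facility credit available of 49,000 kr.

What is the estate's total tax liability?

265,811 kr

Tentative minimum tax:
  Adjusted income: 733,800 kr + 98,500 kr + 183,700 kr + 139,700 kr = 1,155,700 kr
  Exemption: 25% × (1,155,700 kr − 848,000 kr) = 76,925 kr ≥ 28,000 kr, so the exemption is fully phased out
  Base: 1,155,700 kr − 0 kr = 1,155,700 kr
  1,155,700 kr × 23% = 265,811 kr

Mainline income levy:
  241,000 kr × 14% = 33,740 kr
  492,800 kr × 25% = 123,200 kr
  → 156,940 kr
  Less childcare facility credit 49,000 kr → 107,940 kr

265,811 kr > 107,940 kr, so the tentative minimum tax is the binding amount.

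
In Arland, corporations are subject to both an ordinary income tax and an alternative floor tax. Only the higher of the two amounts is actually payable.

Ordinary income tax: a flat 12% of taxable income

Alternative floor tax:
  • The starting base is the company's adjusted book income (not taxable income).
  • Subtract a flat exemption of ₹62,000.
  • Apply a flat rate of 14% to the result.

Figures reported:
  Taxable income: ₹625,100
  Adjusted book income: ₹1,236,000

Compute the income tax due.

₹164,360

Alternative floor tax:
  Base (adjusted book income): ₹1,236,000
  Less exemption ₹62,000 → base ₹1,174,000
  ₹1,174,000 × 14% = ₹164,360

Ordinary income tax:
  ₹625,100 × 12% = ₹75,012

₹164,360 > ₹75,012, so the alternative floor tax is the binding amount.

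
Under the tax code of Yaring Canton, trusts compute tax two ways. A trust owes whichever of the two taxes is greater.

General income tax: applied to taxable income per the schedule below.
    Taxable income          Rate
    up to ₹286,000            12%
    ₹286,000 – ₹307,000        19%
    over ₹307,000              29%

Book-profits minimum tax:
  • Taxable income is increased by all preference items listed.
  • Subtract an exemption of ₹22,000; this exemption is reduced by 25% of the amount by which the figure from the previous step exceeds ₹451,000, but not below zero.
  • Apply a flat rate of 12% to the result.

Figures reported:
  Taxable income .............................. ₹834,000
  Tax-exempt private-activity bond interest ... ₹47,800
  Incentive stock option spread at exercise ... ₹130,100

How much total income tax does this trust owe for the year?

₹191,140

Book-profits minimum tax:
  Adjusted income: ₹834,000 + ₹47,800 + ₹130,100 = ₹1,011,900
  Exemption: 25% × (₹1,011,900 − ₹451,000) = ₹140,225 ≥ ₹22,000, so the exemption is fully phased out
  Base: ₹1,011,900 − ₹0 = ₹1,011,900
  ₹1,011,900 × 12% = ₹121,428

General income tax:
  ₹286,000 × 12% = ₹34,320
  ₹21,000 × 19% = ₹3,990
  ₹527,000 × 29% = ₹152,830
  → ₹191,140

₹191,140 > ₹121,428, so the general income tax governs.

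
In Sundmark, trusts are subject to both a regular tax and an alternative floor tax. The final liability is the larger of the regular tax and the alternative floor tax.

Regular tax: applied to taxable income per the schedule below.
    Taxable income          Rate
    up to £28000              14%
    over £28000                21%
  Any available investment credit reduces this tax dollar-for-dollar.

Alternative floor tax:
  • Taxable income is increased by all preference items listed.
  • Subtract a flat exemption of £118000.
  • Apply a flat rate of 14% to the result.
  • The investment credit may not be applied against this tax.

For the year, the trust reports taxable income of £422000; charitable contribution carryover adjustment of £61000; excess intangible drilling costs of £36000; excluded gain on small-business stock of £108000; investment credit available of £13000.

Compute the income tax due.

£73660

Regular tax:
  £28000 × 14% = £3920
  £394000 × 21% = £82740
  → £86660
  Less investment credit £13000 → £73660

Alternative floor tax:
  Adjusted income: £422000 + £61000 + £36000 + £108000 = £627000
  Less exemption £118000 → base £509000
  £509000 × 14% = £71260

£73660 > £71260, so the regular tax governs.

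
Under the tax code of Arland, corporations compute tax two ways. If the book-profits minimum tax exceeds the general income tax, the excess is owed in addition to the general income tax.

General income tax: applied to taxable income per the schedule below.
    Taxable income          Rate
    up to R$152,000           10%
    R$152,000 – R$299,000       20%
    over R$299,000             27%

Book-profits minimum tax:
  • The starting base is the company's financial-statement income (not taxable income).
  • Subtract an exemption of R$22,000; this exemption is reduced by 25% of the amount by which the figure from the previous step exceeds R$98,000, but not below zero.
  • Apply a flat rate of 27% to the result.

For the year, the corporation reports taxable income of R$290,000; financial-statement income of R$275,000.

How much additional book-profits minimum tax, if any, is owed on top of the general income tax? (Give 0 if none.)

R$31,450

General income tax:
  R$152,000 × 10% = R$15,200
  R$138,000 × 20% = R$27,600
  → R$42,800

Book-profits minimum tax:
  Base (financial-statement income): R$275,000
  Exemption: 25% × (R$275,000 − R$98,000) = R$44,250 ≥ R$22,000, so the exemption is fully phased out
  Base: R$275,000 − R$0 = R$275,000
  R$275,000 × 27% = R$74,250

Excess of book-profits minimum tax over general income tax: R$74,250 − R$42,800 = R$31,450.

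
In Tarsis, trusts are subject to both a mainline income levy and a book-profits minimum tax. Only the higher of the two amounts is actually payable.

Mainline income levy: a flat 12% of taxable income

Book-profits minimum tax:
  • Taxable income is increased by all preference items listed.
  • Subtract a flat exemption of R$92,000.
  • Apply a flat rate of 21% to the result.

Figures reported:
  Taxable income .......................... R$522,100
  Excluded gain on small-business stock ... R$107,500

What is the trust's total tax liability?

Mainline income levy:
  R$522,100 × 12% = R$62,652

Book-profits minimum tax:
  Adjusted income: R$522,100 + R$107,500 = R$629,600
  Less exemption R$92,000 → base R$537,600
  R$537,600 × 21% = R$112,896

R$112,896 > R$62,652, so the book-profits minimum tax is the binding amount.

R$112,896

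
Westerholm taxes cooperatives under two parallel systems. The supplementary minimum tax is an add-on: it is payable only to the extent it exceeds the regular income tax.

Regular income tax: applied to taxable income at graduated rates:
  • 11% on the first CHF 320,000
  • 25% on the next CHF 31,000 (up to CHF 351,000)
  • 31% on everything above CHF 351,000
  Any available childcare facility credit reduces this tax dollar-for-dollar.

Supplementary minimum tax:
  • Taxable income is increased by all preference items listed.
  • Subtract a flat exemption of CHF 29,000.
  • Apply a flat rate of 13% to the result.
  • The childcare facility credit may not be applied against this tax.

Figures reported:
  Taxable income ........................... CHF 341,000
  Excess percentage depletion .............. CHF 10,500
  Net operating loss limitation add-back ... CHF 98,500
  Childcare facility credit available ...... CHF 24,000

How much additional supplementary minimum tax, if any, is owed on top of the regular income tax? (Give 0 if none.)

Regular income tax:
  CHF 320,000 × 11% = CHF 35,200
  CHF 21,000 × 25% = CHF 5,250
  → CHF 40,450
  Less childcare facility credit CHF 24,000 → CHF 16,450

Supplementary minimum tax:
  Adjusted income: CHF 341,000 + CHF 10,500 + CHF 98,500 = CHF 450,000
  Less exemption CHF 29,000 → base CHF 421,000
  CHF 421,000 × 13% = CHF 54,730

Excess of supplementary minimum tax over regular income tax: CHF 54,730 − CHF 16,450 = CHF 38,280.

CHF 38,280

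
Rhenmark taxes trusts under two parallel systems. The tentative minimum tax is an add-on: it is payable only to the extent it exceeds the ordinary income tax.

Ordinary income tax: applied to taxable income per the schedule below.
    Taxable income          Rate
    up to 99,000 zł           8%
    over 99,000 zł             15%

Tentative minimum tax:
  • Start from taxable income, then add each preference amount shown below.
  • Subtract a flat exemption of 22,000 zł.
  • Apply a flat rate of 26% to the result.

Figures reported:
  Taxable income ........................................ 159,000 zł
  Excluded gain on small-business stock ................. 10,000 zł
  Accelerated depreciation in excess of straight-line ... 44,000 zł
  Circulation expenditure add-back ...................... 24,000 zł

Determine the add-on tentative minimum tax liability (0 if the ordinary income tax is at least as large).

Tentative minimum tax:
  Adjusted income: 159,000 zł + 10,000 zł + 44,000 zł + 24,000 zł = 237,000 zł
  Less exemption 22,000 zł → base 215,000 zł
  215,000 zł × 26% = 55,900 zł

Ordinary income tax:
  99,000 zł × 8% = 7,920 zł
  60,000 zł × 15% = 9,000 zł
  → 16,920 zł

Excess of tentative minimum tax over ordinary income tax: 55,900 zł − 16,920 zł = 38,980 zł.

38,980 zł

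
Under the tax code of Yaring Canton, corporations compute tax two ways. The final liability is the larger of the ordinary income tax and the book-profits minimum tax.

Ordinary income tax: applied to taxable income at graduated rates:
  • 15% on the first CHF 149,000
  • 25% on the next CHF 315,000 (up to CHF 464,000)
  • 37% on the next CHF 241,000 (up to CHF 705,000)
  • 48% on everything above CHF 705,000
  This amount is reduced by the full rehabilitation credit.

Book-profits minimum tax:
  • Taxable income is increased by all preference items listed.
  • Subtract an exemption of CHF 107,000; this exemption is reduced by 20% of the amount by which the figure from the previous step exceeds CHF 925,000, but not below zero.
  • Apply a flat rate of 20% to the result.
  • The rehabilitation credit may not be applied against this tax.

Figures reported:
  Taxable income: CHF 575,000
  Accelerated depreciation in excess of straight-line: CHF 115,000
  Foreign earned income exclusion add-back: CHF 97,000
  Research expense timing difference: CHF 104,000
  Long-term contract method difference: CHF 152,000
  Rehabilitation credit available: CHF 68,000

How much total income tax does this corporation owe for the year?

CHF 191,920

Book-profits minimum tax:
  Adjusted income: CHF 575,000 + CHF 115,000 + CHF 97,000 + CHF 104,000 + CHF 152,000 = CHF 1,043,000
  Exemption: CHF 107,000 − 20% × (CHF 1,043,000 − CHF 925,000) = CHF 107,000 − CHF 23,600 = CHF 83,400
  Base: CHF 1,043,000 − CHF 83,400 = CHF 959,600
  CHF 959,600 × 20% = CHF 191,920

Ordinary income tax:
  CHF 149,000 × 15% = CHF 22,350
  CHF 315,000 × 25% = CHF 78,750
  CHF 111,000 × 37% = CHF 41,070
  → CHF 142,170
  Less rehabilitation credit CHF 68,000 → CHF 74,170

CHF 191,920 > CHF 74,170, so the book-profits minimum tax is the binding amount.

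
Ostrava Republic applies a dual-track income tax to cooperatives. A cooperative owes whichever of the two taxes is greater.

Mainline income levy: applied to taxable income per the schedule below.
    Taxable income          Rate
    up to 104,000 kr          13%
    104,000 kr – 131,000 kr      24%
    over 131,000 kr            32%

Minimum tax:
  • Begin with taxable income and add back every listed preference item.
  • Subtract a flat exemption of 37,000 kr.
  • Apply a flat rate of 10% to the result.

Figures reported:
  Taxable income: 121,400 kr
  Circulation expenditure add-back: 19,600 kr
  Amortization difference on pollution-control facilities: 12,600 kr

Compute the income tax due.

17,696 kr

Mainline income levy:
  104,000 kr × 13% = 13,520 kr
  17,400 kr × 24% = 4,176 kr
  → 17,696 kr

Minimum tax:
  Adjusted income: 121,400 kr + 19,600 kr + 12,600 kr = 153,600 kr
  Less exemption 37,000 kr → base 116,600 kr
  116,600 kr × 10% = 11,660 kr

17,696 kr > 11,660 kr, so the mainline income levy governs.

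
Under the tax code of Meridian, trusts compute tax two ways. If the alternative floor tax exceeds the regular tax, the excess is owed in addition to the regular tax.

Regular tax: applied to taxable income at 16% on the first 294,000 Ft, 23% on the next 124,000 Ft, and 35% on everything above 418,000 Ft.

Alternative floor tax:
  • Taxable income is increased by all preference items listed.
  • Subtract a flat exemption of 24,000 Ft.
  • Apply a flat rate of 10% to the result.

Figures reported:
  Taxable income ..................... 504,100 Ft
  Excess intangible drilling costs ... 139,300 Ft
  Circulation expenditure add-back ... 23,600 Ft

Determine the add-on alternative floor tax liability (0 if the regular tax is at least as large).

0 Ft

Alternative floor tax:
  Adjusted income: 504,100 Ft + 139,300 Ft + 23,600 Ft = 667,000 Ft
  Less exemption 24,000 Ft → base 643,000 Ft
  643,000 Ft × 10% = 64,300 Ft

Regular tax:
  294,000 Ft × 16% = 47,040 Ft
  124,000 Ft × 23% = 28,520 Ft
  86,100 Ft × 35% = 30,135 Ft
  → 105,695 Ft

64,300 Ft ≤ 105,695 Ft, so no add-on is due.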